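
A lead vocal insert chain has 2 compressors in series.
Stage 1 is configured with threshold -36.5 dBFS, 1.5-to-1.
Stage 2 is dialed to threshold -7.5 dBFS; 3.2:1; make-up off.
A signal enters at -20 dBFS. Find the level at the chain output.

-25.5 dBFS

Stage 1: -20 dBFS is 16.5 dB over -36.5 dBFS; at 1.5:1 that becomes 11 dB over, giving -25.5 dBFS.
Stage 2: below threshold (-25.5 ≤ -7.5); passes unchanged; output -25.5 dBFS.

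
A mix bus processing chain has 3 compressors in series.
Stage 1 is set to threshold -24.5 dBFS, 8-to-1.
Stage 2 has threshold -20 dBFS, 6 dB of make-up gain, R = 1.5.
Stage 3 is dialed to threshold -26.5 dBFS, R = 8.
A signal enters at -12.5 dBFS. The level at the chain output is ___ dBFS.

Stage 1: overshoot 12 dB → 12/8 = 1.5 dB → -23 dBFS.
Stage 2: -23 dBFS is at or below the -20 dBFS threshold — no compression; make-up brings it to -17 dBFS.
Stage 3: -17 dBFS is 9.5 dB over -26.5 dBFS; at 8:1 that becomes 1.1875 dB over, giving -25.3125 dBFS.

-25.3125 dBFS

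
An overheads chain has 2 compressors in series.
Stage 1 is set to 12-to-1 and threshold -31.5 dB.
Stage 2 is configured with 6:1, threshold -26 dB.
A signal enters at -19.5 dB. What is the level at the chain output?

Stage 1: -19.5 dB is 12 dB over -31.5 dB; at 12:1 that becomes 1 dB over, giving -30.5 dB.
Stage 2: -30.5 dB ≤ -26 dB, so stage 2 doesn't engage; output -30.5 dB.

-30.5 dB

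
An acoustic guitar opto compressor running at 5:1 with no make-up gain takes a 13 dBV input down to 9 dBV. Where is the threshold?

8 dBV

Let T be the threshold. Output overshoot = (input overshoot)/R, so 9 − T = (13 − T)/5.
5·(9 − T) = 13 − T → 4·T = 45 − 13 = 32.
T = 32/4 = 8 dBV.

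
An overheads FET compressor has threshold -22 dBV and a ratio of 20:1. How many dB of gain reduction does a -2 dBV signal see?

19 dB

The signal is 20 dB above threshold.
A 20:1 ratio leaves 1 dB of that excess.
GR = overshoot in − overshoot out = 20 − 1 = 19 dB.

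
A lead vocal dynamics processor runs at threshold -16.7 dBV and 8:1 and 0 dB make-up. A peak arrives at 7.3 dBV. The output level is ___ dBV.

The input is 24 dB above the -16.7 dBV threshold.
8:1 compression reduces that to 24/8 = 3 dB over.
Output = -16.7 + 3 = -13.7 dBV.

-13.7 dBV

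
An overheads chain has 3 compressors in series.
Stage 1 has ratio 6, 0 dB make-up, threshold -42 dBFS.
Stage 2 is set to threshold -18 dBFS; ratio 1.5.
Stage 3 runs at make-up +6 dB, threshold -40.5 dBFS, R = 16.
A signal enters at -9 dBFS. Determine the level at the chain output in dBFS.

Stage 1: overshoot 33 dB → 33/6 = 5.5 dB → -36.5 dBFS.
Stage 2: -36.5 dBFS ≤ -18 dBFS, so stage 2 doesn't engage; output -36.5 dBFS.
Stage 3: 4 dB above -40.5 dBFS, reduced 16:1 to 0.25 dB above → -40.25 dBFS; +6 dB make-up → -34.25 dBFS.

-34.25 dBFS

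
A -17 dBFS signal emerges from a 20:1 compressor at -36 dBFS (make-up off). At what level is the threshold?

Gain reduction = -17 − (-36) = 19 dB; output overshoot = GR / (R − 1) = 19 / 19 = 1 dB.
Threshold = output − output overshoot = -36 − 1 = -37 dBFS.

-37 dBFS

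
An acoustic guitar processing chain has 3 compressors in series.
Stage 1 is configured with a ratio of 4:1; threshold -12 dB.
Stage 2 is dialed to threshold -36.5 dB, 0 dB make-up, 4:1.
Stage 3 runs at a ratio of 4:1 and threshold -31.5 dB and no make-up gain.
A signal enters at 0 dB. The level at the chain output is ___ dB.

Stage 1: 0 dB is 12 dB over -12 dB; at 4:1 that becomes 3 dB over, giving -9 dB.
Stage 2: -9 dB is 27.5 dB over -36.5 dB; at 4:1 that becomes 6.875 dB over, giving -29.625 dB.
Stage 3: overshoot 1.875 dB → 1.875/4 = 0.46875 dB → -31.03125 dB.

-31.03125 dB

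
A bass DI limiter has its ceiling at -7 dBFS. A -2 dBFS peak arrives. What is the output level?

-7 dBFS

At ∞:1, everything above -7 dBFS is held at the ceiling.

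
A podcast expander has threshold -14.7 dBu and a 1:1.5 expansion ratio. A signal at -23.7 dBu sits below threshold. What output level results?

The input is 9 dB below the -14.7 dBu threshold.
A 1:1.5 expander multiplies undershoot by 1.5: 9 × 1.5 = 13.5 dB below threshold.
Output = -14.7 − 13.5 = -28.2 dBu.

-28.2 dBu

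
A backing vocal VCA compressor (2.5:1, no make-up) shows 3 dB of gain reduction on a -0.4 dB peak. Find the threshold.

Input is 5 dB above T (since output overshoot × R = input overshoot: (-3.4 − T)·2.5 = -0.4 − T gives T = -5.4 dB).
Check: -5.4 + (-0.4 − (-5.4))/2.5 = -5.4 + 2 = -3.4 dB. ✓

-5.4 dB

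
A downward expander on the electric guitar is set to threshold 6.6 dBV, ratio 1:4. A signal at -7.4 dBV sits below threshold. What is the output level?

-49.4 dBV

Undershoot = 6.6 − (-7.4) = 14 dB.
At 1:4, that expands to 56 dB under threshold.
Output = 6.6 − 56 = -49.4 dBV.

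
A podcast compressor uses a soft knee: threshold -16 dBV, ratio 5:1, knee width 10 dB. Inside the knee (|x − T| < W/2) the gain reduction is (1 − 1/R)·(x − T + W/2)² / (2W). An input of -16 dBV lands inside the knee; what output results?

-17 dBV

x − T + W/2 = -16 − (-16) + 5 = 5.
GR = (1 − 1/5) × 5² / 20 = 0.8 × 25 / 20 = 1 dB.
Output = -16 − 1 = -17 dBV.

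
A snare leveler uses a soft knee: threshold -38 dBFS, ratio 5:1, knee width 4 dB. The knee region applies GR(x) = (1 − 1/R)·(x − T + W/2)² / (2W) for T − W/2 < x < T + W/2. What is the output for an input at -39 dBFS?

x − T + W/2 = -39 − (-38) + 2 = 1.
GR = (1 − 1/5) × 1² / 8 = 0.8 × 1 / 8 = 0.1 dB.
Output = -39 − 0.1 = -39.1 dBFS.

-39.1 dBFS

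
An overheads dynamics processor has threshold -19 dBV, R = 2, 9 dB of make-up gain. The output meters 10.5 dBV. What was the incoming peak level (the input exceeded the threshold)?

22 dBV

Remove make-up: 10.5 − 9 = 1.5 dBV.
Post-compression overshoot = 1.5 − (-19) = 20.5 dB.
Input overshoot = R × output overshoot = 41 dB → input = -19 + 41 = 22 dBV.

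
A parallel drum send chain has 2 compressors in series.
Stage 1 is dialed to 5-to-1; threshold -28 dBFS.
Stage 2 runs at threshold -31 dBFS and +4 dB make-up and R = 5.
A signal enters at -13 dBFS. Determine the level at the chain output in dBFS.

Stage 1: 15 dB above -28 dBFS, reduced 5:1 to 3 dB above → -25 dBFS.
Stage 2: 6 dB above -31 dBFS, reduced 5:1 to 1.2 dB above → -29.8 dBFS; +4 dB make-up → -25.8 dBFS.

-25.8 dBFS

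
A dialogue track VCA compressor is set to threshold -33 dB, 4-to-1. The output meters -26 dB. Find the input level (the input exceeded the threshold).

-5 dB

That's 7 dB above the -33 dB threshold.
Before 4:1 compression the overshoot was 7 × 4 = 28 dB, so input = -33 + 28 = -5 dB.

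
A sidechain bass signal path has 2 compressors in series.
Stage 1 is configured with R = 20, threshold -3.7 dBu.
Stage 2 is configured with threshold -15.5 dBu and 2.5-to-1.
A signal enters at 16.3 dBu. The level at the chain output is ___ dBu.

Stage 1: overshoot 20 dB → 20/20 = 1 dB → -2.7 dBu.
Stage 2: -2.7 dBu is 12.8 dB over -15.5 dBu; at 2.5:1 that becomes 5.12 dB over, giving -10.38 dBu.

-10.38 dBu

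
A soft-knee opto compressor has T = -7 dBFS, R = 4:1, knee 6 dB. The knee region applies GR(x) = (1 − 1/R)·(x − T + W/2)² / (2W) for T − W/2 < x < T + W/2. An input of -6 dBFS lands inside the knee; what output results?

-7 dBFS

x − T + W/2 = -6 − (-7) + 3 = 4.
GR = (1 − 1/4) × 4² / 12 = 0.75 × 16 / 12 = 1 dB.
Output = -6 − 1 = -7 dBFS.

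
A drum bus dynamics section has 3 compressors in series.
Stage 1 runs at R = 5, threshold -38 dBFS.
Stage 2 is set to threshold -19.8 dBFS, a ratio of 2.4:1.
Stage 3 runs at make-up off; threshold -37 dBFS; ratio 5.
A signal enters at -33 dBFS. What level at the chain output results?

Stage 1: 5 dB above -38 dBFS, reduced 5:1 to 1 dB above → -37 dBFS.
Stage 2: -37 dBFS is at or below the -19.8 dBFS threshold — no compression; output -37 dBFS.
Stage 3: below threshold (-37 ≤ -37); passes unchanged; output -37 dBFS.

-37 dBFS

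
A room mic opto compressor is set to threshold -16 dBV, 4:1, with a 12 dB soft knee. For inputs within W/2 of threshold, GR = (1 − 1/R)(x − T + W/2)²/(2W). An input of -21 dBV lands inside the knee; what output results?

x − T + W/2 = -21 − (-16) + 6 = 1.
GR = (1 − 1/4) × 1² / 24 = 0.75 × 1 / 24 = 0.03125 dB.
Output = -21 − 0.03125 = -21.03125 dBV.

-21.03125 dBV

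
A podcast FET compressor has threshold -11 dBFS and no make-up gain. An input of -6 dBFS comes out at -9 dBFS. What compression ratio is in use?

Input overshoot = -6 − (-11) = 5 dB; output overshoot = -9 − (-11) = 2 dB.
Ratio = 5 / 2 = 2.5.

2.5:1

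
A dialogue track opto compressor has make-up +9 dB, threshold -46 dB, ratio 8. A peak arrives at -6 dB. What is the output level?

-32 dB

The input is 40 dB above the -46 dB threshold.
At 8:1 the overshoot is divided by 8, leaving 5 dB above threshold.
So the level is -46 + 5 = -41 dB; make-up adds 9 dB, giving -32 dB.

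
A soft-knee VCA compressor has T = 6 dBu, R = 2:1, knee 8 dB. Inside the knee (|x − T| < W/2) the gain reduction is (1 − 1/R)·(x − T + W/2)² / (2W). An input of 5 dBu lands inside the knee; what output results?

4.71875 dBu

x − T + W/2 = 5 − 6 + 4 = 3.
GR = (1 − 1/2) × 3² / 16 = 0.5 × 9 / 16 = 0.28125 dB.
Output = 5 − 0.28125 = 4.71875 dBu.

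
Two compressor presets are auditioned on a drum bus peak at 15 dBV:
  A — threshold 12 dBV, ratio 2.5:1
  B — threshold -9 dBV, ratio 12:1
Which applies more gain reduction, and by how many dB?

B, by 20.2 dB

A: GR = 3 − 3/2.5 = 1.8 dB.
B: GR = 24 − 24/12 = 22 dB.
B applies 20.2 dB more gain reduction.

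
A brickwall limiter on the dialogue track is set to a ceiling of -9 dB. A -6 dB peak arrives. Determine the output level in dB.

-9 dB

The limiter clamps the peak to its -9 dB ceiling.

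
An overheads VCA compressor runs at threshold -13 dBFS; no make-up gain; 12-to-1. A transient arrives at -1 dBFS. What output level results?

-12 dBFS

Overshoot: -1 − (-13) = 12 dB.
The 12 dB excess becomes 1 dB after 12:1 reduction.
That puts the output at -12 dBFS.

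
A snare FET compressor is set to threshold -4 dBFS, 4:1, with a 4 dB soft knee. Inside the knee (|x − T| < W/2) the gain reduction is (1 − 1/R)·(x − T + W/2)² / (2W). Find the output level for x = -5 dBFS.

-5.09375 dBFS

x − T + W/2 = -5 − (-4) + 2 = 1.
GR = (1 − 1/4) × 1² / 8 = 0.75 × 1 / 8 = 0.09375 dB.
Output = -5 − 0.09375 = -5.09375 dBFS.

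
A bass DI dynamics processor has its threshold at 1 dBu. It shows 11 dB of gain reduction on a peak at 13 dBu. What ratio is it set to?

12:1

Input overshoot = 13 − 1 = 12 dB.
Output overshoot = 12 − 11 = 1 dB.
Ratio = input overshoot / output overshoot = 12 / 1 = 12.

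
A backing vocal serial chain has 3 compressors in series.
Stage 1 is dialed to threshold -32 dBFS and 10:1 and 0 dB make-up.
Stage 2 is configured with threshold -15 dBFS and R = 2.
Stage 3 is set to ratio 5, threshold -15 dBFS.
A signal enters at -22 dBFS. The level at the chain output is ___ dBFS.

Stage 1: 10 dB above -32 dBFS, reduced 10:1 to 1 dB above → -31 dBFS.
Stage 2: -31 dBFS ≤ -15 dBFS, so stage 2 doesn't engage; output -31 dBFS.
Stage 3: -31 dBFS ≤ -15 dBFS, so stage 3 doesn't engage; output -31 dBFS.

-31 dBFS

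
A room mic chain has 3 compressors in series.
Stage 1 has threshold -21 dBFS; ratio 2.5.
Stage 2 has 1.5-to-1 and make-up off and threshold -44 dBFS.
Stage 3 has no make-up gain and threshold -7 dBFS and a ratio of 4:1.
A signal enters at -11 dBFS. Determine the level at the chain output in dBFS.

-26 dBFS

Stage 1: -11 dBFS is 10 dB over -21 dBFS; at 2.5:1 that becomes 4 dB over, giving -17 dBFS.
Stage 2: -17 dBFS is 27 dB over -44 dBFS; at 1.5:1 that becomes 18 dB over, giving -26 dBFS.
Stage 3: -26 dBFS is at or below the -7 dBFS threshold — no compression; output -26 dBFS.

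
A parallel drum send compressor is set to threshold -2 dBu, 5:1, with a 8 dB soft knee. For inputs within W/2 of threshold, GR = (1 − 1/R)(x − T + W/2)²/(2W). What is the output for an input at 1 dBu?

x − T + W/2 = 1 − (-2) + 4 = 7.
GR = (1 − 1/5) × 7² / 16 = 0.8 × 49 / 16 = 2.45 dB.
Output = 1 − 2.45 = -1.45 dBu.

-1.45 dBu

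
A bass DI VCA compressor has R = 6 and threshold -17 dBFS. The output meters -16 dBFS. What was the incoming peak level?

-11 dBFS

The compressed level sits -16 − (-17) = 1 dB over threshold.
Undo the ratio: input overshoot = 1 × 6 = 6 dB, giving input = -11 dBFS.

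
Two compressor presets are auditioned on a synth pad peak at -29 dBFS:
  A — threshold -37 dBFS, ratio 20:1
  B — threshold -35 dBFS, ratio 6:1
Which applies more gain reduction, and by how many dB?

A: GR = 8 − 8/20 = 7.6 dB.
B: GR = 6 − 6/6 = 5 dB.
A applies 2.6 dB more gain reduction.

A, by 2.6 dB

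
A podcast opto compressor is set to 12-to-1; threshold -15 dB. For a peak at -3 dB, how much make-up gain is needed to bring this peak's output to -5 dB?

9 dB

Without make-up, output = threshold + overshoot/12 = -15 + 1 = -14 dB.
Gap to target: 9 dB.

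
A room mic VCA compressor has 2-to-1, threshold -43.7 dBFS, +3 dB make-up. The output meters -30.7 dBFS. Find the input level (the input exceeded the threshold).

Before make-up, the level was -30.7 − 3 = -33.7 dBFS.
That's 10 dB above the -43.7 dBFS threshold.
Undo the ratio: input overshoot = 10 × 2 = 20 dB, giving input = -23.7 dBFS.

-23.7 dBFS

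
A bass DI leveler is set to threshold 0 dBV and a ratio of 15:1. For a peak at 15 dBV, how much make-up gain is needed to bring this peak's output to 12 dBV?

The peak compresses to 0 + 15/15 = 1 dBV.
To reach 12 dBV requires 12 − 1 = 11 dB of make-up.

11 dB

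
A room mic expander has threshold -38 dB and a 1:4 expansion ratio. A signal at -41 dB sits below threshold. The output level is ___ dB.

Below threshold, a 1:4 expander applies gain = (4−1)×(T − x) of attenuation.
(4−1) × 3 = 9 dB, so output = -41 − 9 = -50 dB.

-50 dB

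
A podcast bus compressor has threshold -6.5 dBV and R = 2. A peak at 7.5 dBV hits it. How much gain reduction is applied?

7 dB

7.5 dBV exceeds the threshold by 14 dB.
After 2:1 compression the overshoot becomes 14/2 = 7 dB.
So the signal is attenuated by 14 − 7 = 7 dB.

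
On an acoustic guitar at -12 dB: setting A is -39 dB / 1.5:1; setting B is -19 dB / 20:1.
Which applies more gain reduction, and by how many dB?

A: GR = 27 − 27/1.5 = 9 dB.
B: GR = 7 − 7/20 = 6.65 dB.
Difference: 2.35 dB in favour of A.

A, by 2.35 dB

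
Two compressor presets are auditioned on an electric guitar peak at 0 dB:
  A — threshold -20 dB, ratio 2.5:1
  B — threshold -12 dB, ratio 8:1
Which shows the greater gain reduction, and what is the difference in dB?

A, by 1.5 dB

A: 20 dB over, compressed to 8 dB over, so 12 dB of GR.
B: 12 dB over, compressed to 1.5 dB over, so 10.5 dB of GR.
Difference: 1.5 dB in favour of A.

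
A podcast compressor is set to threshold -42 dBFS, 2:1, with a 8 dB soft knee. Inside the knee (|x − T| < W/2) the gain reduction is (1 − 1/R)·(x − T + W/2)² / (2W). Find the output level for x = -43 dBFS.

x − T + W/2 = -43 − (-42) + 4 = 3.
GR = (1 − 1/2) × 3² / 16 = 0.5 × 9 / 16 = 0.28125 dB.
Output = -43 − 0.28125 = -43.28125 dBFS.

-43.28125 dBFS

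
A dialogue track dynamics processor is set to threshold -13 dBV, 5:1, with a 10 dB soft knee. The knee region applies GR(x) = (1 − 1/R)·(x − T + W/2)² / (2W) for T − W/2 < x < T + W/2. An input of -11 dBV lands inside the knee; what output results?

-12.96 dBV

x − T + W/2 = -11 − (-13) + 5 = 7.
GR = (1 − 1/5) × 7² / 20 = 0.8 × 49 / 20 = 1.96 dB.
Output = -11 − 1.96 = -12.96 dBV.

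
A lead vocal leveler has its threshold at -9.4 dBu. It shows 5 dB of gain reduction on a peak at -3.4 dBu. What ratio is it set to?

Input overshoot = -3.4 − (-9.4) = 6 dB.
Output overshoot = 6 − 5 = 1 dB.
Ratio = input overshoot / output overshoot = 6 / 1 = 6.

6:1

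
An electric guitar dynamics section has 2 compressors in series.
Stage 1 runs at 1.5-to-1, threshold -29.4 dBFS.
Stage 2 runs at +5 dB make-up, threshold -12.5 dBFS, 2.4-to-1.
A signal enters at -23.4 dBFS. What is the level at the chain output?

-20.4 dBFS

Stage 1: overshoot 6 dB → 6/1.5 = 4 dB → -25.4 dBFS.
Stage 2: -25.4 dBFS ≤ -12.5 dBFS, so stage 2 doesn't engage; make-up brings it to -20.4 dBFS.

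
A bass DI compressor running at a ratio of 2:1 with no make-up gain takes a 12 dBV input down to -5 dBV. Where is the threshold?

Gain reduction = 12 − (-5) = 17 dB; output overshoot = GR / (R − 1) = 17 / 1 = 17 dB.
Threshold = output − output overshoot = -5 − 17 = -22 dBV.

-22 dBV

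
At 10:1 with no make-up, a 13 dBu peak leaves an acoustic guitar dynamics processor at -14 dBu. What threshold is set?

Gain reduction = 13 − (-14) = 27 dB; output overshoot = GR / (R − 1) = 27 / 9 = 3 dB.
Threshold = output − output overshoot = -14 − 3 = -17 dBu.

-17 dBu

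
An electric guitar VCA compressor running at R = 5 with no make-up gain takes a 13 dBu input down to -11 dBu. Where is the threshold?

-17 dBu

Input is 30 dB above T (since output overshoot × R = input overshoot: (-11 − T)·5 = 13 − T gives T = -17 dBu).
Check: -17 + (13 − (-17))/5 = -17 + 6 = -11 dBu. ✓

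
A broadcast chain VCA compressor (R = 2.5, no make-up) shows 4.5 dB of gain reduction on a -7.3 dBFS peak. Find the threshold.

Input is 7.5 dB above T (since output overshoot × R = input overshoot: (-11.8 − T)·2.5 = -7.3 − T gives T = -14.8 dBFS).
Check: -14.8 + (-7.3 − (-14.8))/2.5 = -14.8 + 3 = -11.8 dBFS. ✓

-14.8 dBFS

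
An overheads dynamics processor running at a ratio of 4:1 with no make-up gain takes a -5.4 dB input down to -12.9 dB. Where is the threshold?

Input is 10 dB above T (since output overshoot × R = input overshoot: (-12.9 − T)·4 = -5.4 − T gives T = -15.4 dB).
Check: -15.4 + (-5.4 − (-15.4))/4 = -15.4 + 2.5 = -12.9 dB. ✓

-15.4 dB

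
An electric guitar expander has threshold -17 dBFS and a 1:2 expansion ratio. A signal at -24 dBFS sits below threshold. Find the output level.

Below threshold, a 1:2 expander applies gain = (2−1)×(T − x) of attenuation.
(2−1) × 7 = 7 dB, so output = -24 − 7 = -31 dBFS.

-31 dBFS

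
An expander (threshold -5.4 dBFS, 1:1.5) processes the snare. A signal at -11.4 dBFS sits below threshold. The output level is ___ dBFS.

The input is 6 dB below the -5.4 dBFS threshold.
A 1:1.5 expander multiplies undershoot by 1.5: 6 × 1.5 = 9 dB below threshold.
Output = -5.4 − 9 = -14.4 dBFS.

-14.4 dBFS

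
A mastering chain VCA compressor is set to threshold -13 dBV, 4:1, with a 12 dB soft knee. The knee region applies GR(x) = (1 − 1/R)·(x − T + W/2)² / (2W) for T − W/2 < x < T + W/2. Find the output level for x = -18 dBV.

-18.03125 dBV

x − T + W/2 = -18 − (-13) + 6 = 1.
GR = (1 − 1/4) × 1² / 24 = 0.75 × 1 / 24 = 0.03125 dB.
Output = -18 − 0.03125 = -18.03125 dBV.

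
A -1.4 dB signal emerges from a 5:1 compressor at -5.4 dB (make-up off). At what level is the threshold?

-6.4 dB

Input is 5 dB above T (since output overshoot × R = input overshoot: (-5.4 − T)·5 = -1.4 − T gives T = -6.4 dB).
Check: -6.4 + (-1.4 − (-6.4))/5 = -6.4 + 1 = -5.4 dB. ✓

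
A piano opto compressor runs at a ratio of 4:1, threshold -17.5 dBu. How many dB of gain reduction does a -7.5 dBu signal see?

7.5 dB

Overshoot = -7.5 − (-17.5) = 10 dB.
A 4:1 ratio leaves 2.5 dB of that excess.
So the signal is attenuated by 10 − 2.5 = 7.5 dB.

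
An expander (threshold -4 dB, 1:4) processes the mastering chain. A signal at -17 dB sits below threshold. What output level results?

-56 dB

Below threshold, a 1:4 expander applies gain = (4−1)×(T − x) of attenuation.
(4−1) × 13 = 39 dB, so output = -17 − 39 = -56 dB.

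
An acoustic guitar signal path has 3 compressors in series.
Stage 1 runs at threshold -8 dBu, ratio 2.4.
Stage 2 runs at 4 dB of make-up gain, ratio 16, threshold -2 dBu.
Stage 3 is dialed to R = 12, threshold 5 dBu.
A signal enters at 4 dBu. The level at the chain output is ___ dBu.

1 dBu

Stage 1: 4 dBu is 12 dB over -8 dBu; at 2.4:1 that becomes 5 dB over, giving -3 dBu.
Stage 2: below threshold (-3 ≤ -2); passes unchanged; make-up brings it to 1 dBu.
Stage 3: 1 dBu is at or below the 5 dBu threshold — no compression; output 1 dBu.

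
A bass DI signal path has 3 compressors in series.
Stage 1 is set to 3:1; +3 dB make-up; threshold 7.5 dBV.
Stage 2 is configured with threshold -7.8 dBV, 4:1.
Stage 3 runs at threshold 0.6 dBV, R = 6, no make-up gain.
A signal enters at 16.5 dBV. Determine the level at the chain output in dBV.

-2.475 dBV

Stage 1: overshoot 9 dB → 9/3 = 3 dB → 10.5 dBV; +3 dB make-up → 13.5 dBV.
Stage 2: 13.5 dBV is 21.3 dB over -7.8 dBV; at 4:1 that becomes 5.325 dB over, giving -2.475 dBV.
Stage 3: -2.475 dBV ≤ 0.6 dBV, so stage 3 doesn't engage; output -2.475 dBV.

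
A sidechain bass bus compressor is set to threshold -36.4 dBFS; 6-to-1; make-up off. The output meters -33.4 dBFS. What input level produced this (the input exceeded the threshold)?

-18.4 dBFS

Post-compression overshoot = -33.4 − (-36.4) = 3 dB.
Before 6:1 compression the overshoot was 3 × 6 = 18 dB, so input = -36.4 + 18 = -18.4 dBFS.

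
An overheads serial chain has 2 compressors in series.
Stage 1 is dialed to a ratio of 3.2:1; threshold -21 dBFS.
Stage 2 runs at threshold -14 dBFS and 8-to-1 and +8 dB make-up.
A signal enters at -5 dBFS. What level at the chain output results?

-8 dBFS

Stage 1: -5 dBFS is 16 dB over -21 dBFS; at 3.2:1 that becomes 5 dB over, giving -16 dBFS.
Stage 2: -16 dBFS ≤ -14 dBFS, so stage 2 doesn't engage; make-up brings it to -8 dBFS.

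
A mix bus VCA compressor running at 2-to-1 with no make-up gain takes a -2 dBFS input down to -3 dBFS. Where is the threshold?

Input is 2 dB above T (since output overshoot × R = input overshoot: (-3 − T)·2 = -2 − T gives T = -4 dBFS).
Check: -4 + (-2 − (-4))/2 = -4 + 1 = -3 dBFS. ✓

-4 dBFS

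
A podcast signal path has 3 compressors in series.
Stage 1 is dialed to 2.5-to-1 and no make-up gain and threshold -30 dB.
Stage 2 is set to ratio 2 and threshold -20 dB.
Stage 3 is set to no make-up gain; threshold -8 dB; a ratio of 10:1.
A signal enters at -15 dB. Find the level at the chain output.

-24 dB

Stage 1: 15 dB above -30 dB, reduced 2.5:1 to 6 dB above → -24 dB.
Stage 2: below threshold (-24 ≤ -20); passes unchanged; output -24 dB.
Stage 3: -24 dB ≤ -8 dB, so stage 3 doesn't engage; output -24 dB.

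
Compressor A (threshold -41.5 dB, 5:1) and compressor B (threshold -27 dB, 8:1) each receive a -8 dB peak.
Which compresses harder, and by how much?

A: 33.5 dB over, compressed to 6.7 dB over, so 26.8 dB of GR.
B: 19 dB over, compressed to 2.375 dB over, so 16.625 dB of GR.
Difference: 10.175 dB in favour of A.

A, by 10.175 dB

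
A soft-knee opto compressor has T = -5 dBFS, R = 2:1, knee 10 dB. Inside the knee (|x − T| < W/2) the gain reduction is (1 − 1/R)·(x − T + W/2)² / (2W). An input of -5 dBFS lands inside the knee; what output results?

x − T + W/2 = -5 − (-5) + 5 = 5.
GR = (1 − 1/2) × 5² / 20 = 0.5 × 25 / 20 = 0.625 dB.
Output = -5 − 0.625 = -5.625 dBFS.

-5.625 dBFS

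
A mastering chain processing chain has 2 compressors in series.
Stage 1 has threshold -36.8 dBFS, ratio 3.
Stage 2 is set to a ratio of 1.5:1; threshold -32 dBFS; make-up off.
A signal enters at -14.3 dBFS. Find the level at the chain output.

-30.2 dBFS

Stage 1: 22.5 dB above -36.8 dBFS, reduced 3:1 to 7.5 dB above → -29.3 dBFS.
Stage 2: 2.7 dB above -32 dBFS, reduced 1.5:1 to 1.8 dB above → -30.2 dBFS.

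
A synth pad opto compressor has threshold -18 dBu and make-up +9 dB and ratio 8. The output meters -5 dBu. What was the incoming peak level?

14 dBu

Before make-up, the level was -5 − 9 = -14 dBu.
Post-compression overshoot = -14 − (-18) = 4 dB.
Before 8:1 compression the overshoot was 4 × 8 = 32 dB, so input = -18 + 32 = 14 dBu.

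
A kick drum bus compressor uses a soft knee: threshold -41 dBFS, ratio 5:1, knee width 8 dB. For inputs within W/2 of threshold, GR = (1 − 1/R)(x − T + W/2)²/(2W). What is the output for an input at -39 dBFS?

-40.8 dBFS

x − T + W/2 = -39 − (-41) + 4 = 6.
GR = (1 − 1/5) × 6² / 16 = 0.8 × 36 / 16 = 1.8 dB.
Output = -39 − 1.8 = -40.8 dBFS.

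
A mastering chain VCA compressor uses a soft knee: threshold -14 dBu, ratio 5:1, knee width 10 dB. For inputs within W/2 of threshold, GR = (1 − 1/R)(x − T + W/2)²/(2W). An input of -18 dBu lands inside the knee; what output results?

-18.04 dBu

x − T + W/2 = -18 − (-14) + 5 = 1.
GR = (1 − 1/5) × 1² / 20 = 0.8 × 1 / 20 = 0.04 dB.
Output = -18 − 0.04 = -18.04 dBu.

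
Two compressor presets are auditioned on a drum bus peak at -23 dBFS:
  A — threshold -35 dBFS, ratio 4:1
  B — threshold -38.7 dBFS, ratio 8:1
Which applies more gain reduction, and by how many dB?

B, by 4.7375 dB

A: 12 dB over, compressed to 3 dB over, so 9 dB of GR.
B: 15.7 dB over, compressed to 1.9625 dB over, so 13.7375 dB of GR.
Difference: 4.7375 dB in favour of B.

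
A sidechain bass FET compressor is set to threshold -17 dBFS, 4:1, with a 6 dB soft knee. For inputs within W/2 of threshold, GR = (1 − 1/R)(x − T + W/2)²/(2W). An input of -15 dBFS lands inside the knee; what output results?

x − T + W/2 = -15 − (-17) + 3 = 5.
GR = (1 − 1/4) × 5² / 12 = 0.75 × 25 / 12 = 1.5625 dB.
Output = -15 − 1.5625 = -16.5625 dBFS.

-16.5625 dBFS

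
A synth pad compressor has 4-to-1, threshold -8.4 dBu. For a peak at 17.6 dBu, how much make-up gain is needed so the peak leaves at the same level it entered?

The peak compresses to -8.4 + 26/4 = -1.9 dBu.
To reach 17.6 dBu requires 17.6 − (-1.9) = 19.5 dB of make-up.

19.5 dB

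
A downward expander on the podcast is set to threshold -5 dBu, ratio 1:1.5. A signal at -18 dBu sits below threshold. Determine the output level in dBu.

-24.5 dBu

Undershoot = (-5) − (-18) = 13 dB.
At 1:1.5, that expands to 19.5 dB under threshold.
Output = -5 − 19.5 = -24.5 dBu.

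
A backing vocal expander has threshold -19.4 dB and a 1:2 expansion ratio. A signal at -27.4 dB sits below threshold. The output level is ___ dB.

The input is 8 dB below the -19.4 dB threshold.
A 1:2 expander multiplies undershoot by 2: 8 × 2 = 16 dB below threshold.
Output = -19.4 − 16 = -35.4 dB.

-35.4 dB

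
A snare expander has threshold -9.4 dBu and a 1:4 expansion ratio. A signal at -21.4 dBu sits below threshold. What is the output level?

Undershoot = (-9.4) − (-21.4) = 12 dB.
At 1:4, that expands to 48 dB under threshold.
Output = -9.4 − 48 = -57.4 dBu.

-57.4 dBu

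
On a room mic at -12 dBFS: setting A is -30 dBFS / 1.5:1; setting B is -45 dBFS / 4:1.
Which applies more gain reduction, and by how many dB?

B, by 18.75 dB

A: 18 dB over, compressed to 12 dB over, so 6 dB of GR.
B: 33 dB over, compressed to 8.25 dB over, so 24.75 dB of GR.
Difference: 18.75 dB in favour of B.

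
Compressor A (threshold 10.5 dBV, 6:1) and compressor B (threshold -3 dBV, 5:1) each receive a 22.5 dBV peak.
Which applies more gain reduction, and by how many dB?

A: GR = 12 − 12/6 = 10 dB.
B: GR = 25.5 − 25.5/5 = 20.4 dB.
Difference: 10.4 dB in favour of B.

B, by 10.4 dB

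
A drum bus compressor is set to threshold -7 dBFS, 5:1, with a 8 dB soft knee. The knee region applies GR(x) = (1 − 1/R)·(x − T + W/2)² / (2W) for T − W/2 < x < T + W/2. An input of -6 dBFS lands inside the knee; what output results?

-7.25 dBFS

x − T + W/2 = -6 − (-7) + 4 = 5.
GR = (1 − 1/5) × 5² / 16 = 0.8 × 25 / 16 = 1.25 dB.
Output = -6 − 1.25 = -7.25 dBFS.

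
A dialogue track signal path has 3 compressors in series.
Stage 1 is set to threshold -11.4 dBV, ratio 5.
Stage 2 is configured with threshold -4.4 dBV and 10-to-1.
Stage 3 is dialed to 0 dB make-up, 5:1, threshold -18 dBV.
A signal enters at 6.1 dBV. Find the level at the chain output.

-15.98 dBV

Stage 1: overshoot 17.5 dB → 17.5/5 = 3.5 dB → -7.9 dBV.
Stage 2: below threshold (-7.9 ≤ -4.4); passes unchanged; output -7.9 dBV.
Stage 3: -7.9 dBV is 10.1 dB over -18 dBV; at 5:1 that becomes 2.02 dB over, giving -15.98 dBV.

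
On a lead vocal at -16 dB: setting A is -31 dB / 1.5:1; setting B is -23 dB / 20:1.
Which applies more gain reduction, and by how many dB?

B, by 1.65 dB

A: GR = 15 − 15/1.5 = 5 dB.
B: GR = 7 − 7/20 = 6.65 dB.
B applies 1.65 dB more gain reduction.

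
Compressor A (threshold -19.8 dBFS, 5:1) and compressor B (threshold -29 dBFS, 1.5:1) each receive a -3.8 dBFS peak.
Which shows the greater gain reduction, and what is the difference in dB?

A, by 4.4 dB

A: GR = 16 − 16/5 = 12.8 dB.
B: GR = 25.2 − 25.2/1.5 = 8.4 dB.
Difference: 4.4 dB in favour of A.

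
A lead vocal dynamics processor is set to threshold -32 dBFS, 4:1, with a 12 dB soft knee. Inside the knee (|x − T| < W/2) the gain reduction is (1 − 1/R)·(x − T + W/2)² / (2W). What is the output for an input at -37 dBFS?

-37.03125 dBFS

x − T + W/2 = -37 − (-32) + 6 = 1.
GR = (1 − 1/4) × 1² / 24 = 0.75 × 1 / 24 = 0.03125 dB.
Output = -37 − 0.03125 = -37.03125 dBFS.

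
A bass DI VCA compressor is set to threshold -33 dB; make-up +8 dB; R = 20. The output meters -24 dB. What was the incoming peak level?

-13 dB

Stripping the +8 dB make-up gives -32 dB at the gain stage.
The compressed level sits -32 − (-33) = 1 dB over threshold.
Input overshoot = R × output overshoot = 20 dB → input = -33 + 20 = -13 dB.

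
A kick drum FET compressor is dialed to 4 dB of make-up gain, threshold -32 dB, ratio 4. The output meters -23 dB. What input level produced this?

-12 dB

Stripping the +4 dB make-up gives -27 dB at the gain stage.
Post-compression overshoot = -27 − (-32) = 5 dB.
Undo the ratio: input overshoot = 5 × 4 = 20 dB, giving input = -12 dB.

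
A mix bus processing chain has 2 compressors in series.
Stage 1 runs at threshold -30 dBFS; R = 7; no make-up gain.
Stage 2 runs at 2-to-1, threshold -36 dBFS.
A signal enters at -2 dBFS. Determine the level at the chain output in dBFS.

Stage 1: 28 dB above -30 dBFS, reduced 7:1 to 4 dB above → -26 dBFS.
Stage 2: overshoot 10 dB → 10/2 = 5 dB → -31 dBFS.

-31 dBFS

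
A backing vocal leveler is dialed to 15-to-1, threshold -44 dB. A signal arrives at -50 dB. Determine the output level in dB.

-50 dB is 6 dB below the -44 dB threshold, so no gain reduction is applied.
Output = input = -50 dB.

-50 dB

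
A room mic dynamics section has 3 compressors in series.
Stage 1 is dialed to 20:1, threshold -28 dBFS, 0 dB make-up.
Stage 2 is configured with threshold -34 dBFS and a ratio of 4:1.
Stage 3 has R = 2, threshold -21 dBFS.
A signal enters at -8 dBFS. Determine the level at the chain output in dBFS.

Stage 1: overshoot 20 dB → 20/20 = 1 dB → -27 dBFS.
Stage 2: -27 dBFS is 7 dB over -34 dBFS; at 4:1 that becomes 1.75 dB over, giving -32.25 dBFS.
Stage 3: below threshold (-32.25 ≤ -21); passes unchanged; output -32.25 dBFS.

-32.25 dBFS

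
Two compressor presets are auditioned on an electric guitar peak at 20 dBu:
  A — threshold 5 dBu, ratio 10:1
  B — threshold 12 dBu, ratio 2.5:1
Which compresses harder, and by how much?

A: GR = 15 − 15/10 = 13.5 dB.
B: GR = 8 − 8/2.5 = 4.8 dB.
A applies 8.7 dB more gain reduction.

A, by 8.7 dB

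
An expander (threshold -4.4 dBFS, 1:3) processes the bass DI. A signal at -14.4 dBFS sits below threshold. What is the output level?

-34.4 dBFS

Below threshold, a 1:3 expander applies gain = (3−1)×(T − x) of attenuation.
(3−1) × 10 = 20 dB, so output = -14.4 − 20 = -34.4 dBFS.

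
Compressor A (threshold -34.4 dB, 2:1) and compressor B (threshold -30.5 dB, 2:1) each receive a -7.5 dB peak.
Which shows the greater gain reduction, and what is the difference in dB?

A, by 1.95 dB

A: 26.9 dB over, compressed to 13.45 dB over, so 13.45 dB of GR.
B: 23 dB over, compressed to 11.5 dB over, so 11.5 dB of GR.
A reduces 1.95 dB more.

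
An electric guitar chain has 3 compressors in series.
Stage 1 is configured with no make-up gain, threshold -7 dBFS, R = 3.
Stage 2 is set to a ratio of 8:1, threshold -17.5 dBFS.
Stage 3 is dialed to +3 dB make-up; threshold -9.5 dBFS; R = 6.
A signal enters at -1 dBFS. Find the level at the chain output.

-12.9375 dBFS

Stage 1: overshoot 6 dB → 6/3 = 2 dB → -5 dBFS.
Stage 2: overshoot 12.5 dB → 12.5/8 = 1.5625 dB → -15.9375 dBFS.
Stage 3: -15.9375 dBFS is at or below the -9.5 dBFS threshold — no compression; make-up brings it to -12.9375 dBFS.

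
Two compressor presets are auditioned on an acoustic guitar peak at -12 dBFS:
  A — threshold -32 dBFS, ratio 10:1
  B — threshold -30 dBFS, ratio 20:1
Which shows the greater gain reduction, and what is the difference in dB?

A, by 0.9 dB

A: 20 dB over, compressed to 2 dB over, so 18 dB of GR.
B: 18 dB over, compressed to 0.9 dB over, so 17.1 dB of GR.
A applies 0.9 dB more gain reduction.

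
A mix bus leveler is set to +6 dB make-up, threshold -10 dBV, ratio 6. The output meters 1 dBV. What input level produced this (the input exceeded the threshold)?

Remove make-up: 1 − 6 = -5 dBV.
The compressed level sits -5 − (-10) = 5 dB over threshold.
Before 6:1 compression the overshoot was 5 × 6 = 30 dB, so input = -10 + 30 = 20 dBV.

20 dBV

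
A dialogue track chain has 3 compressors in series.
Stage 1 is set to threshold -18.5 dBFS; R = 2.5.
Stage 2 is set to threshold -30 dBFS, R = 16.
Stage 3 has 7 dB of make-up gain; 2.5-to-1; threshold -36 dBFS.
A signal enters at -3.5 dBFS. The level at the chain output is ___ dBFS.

Stage 1: 15 dB above -18.5 dBFS, reduced 2.5:1 to 6 dB above → -12.5 dBFS.
Stage 2: -12.5 dBFS is 17.5 dB over -30 dBFS; at 16:1 that becomes 1.09375 dB over, giving -28.90625 dBFS.
Stage 3: -28.90625 dBFS is 7.09375 dB over -36 dBFS; at 2.5:1 that becomes 2.8375 dB over, giving -33.1625 dBFS; +7 dB make-up → -26.1625 dBFS.

-26.1625 dBFS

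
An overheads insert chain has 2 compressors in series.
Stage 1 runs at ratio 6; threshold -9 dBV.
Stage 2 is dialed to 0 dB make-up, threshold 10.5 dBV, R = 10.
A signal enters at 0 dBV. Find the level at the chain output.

-7.5 dBV

Stage 1: overshoot 9 dB → 9/6 = 1.5 dB → -7.5 dBV.
Stage 2: below threshold (-7.5 ≤ 10.5); passes unchanged; output -7.5 dBV.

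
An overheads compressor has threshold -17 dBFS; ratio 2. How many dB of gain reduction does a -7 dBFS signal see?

Overshoot = -7 − (-17) = 10 dB.
A 2:1 ratio leaves 5 dB of that excess.
Gain reduction = 10 − 5 = 5 dB.

5 dB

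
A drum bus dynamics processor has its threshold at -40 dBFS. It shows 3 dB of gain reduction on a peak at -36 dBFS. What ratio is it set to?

4:1

Input overshoot = -36 − (-40) = 4 dB.
Output overshoot = 4 − 3 = 1 dB.
Ratio = input overshoot / output overshoot = 4 / 1 = 4.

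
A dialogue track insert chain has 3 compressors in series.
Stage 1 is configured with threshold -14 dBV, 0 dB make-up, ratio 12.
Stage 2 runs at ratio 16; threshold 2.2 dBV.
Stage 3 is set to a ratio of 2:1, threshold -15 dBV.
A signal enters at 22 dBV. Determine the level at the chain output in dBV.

-13 dBV

Stage 1: overshoot 36 dB → 36/12 = 3 dB → -11 dBV.
Stage 2: below threshold (-11 ≤ 2.2); passes unchanged; output -11 dBV.
Stage 3: -11 dBV is 4 dB over -15 dBV; at 2:1 that becomes 2 dB over, giving -13 dBV.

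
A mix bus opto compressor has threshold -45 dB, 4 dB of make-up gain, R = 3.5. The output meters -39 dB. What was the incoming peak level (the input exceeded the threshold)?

Stripping the +4 dB make-up gives -43 dB at the gain stage.
The compressed level sits -43 − (-45) = 2 dB over threshold.
Before 3.5:1 compression the overshoot was 2 × 3.5 = 7 dB, so input = -45 + 7 = -38 dB.

-38 dB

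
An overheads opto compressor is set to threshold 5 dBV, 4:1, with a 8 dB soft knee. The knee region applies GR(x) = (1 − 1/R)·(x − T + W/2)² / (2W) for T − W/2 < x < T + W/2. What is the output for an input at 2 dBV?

1.953125 dBV

x − T + W/2 = 2 − 5 + 4 = 1.
GR = (1 − 1/4) × 1² / 16 = 0.75 × 1 / 16 = 0.046875 dB.
Output = 2 − 0.046875 = 1.953125 dBV.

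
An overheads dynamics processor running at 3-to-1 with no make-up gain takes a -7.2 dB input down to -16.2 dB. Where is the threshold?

-20.7 dB

Gain reduction = -7.2 − (-16.2) = 9 dB; output overshoot = GR / (R − 1) = 9 / 2 = 4.5 dB.
Threshold = output − output overshoot = -16.2 − 4.5 = -20.7 dB.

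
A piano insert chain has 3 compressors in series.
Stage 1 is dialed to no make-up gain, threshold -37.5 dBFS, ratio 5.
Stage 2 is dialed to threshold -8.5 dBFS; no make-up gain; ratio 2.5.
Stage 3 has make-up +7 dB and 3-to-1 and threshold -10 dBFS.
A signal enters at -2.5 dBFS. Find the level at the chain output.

Stage 1: 35 dB above -37.5 dBFS, reduced 5:1 to 7 dB above → -30.5 dBFS.
Stage 2: below threshold (-30.5 ≤ -8.5); passes unchanged; output -30.5 dBFS.
Stage 3: -30.5 dBFS ≤ -10 dBFS, so stage 3 doesn't engage; make-up brings it to -23.5 dBFS.

-23.5 dBFS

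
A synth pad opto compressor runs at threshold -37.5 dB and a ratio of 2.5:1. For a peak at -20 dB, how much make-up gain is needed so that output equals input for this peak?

10.5 dB

The peak compresses to -37.5 + 17.5/2.5 = -30.5 dB.
To reach -20 dB requires -20 − (-30.5) = 10.5 dB of make-up.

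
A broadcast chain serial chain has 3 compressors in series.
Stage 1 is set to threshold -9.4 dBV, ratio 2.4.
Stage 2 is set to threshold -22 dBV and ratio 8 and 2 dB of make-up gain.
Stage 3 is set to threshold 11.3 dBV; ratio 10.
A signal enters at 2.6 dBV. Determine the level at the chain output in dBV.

-17.8 dBV

Stage 1: overshoot 12 dB → 12/2.4 = 5 dB → -4.4 dBV.
Stage 2: 17.6 dB above -22 dBV, reduced 8:1 to 2.2 dB above → -19.8 dBV; +2 dB make-up → -17.8 dBV.
Stage 3: -17.8 dBV ≤ 11.3 dBV, so stage 3 doesn't engage; output -17.8 dBV.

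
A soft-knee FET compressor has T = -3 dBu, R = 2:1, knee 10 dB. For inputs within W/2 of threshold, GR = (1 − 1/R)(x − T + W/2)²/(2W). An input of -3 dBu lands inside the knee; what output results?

-3.625 dBu

x − T + W/2 = -3 − (-3) + 5 = 5.
GR = (1 − 1/2) × 5² / 20 = 0.5 × 25 / 20 = 0.625 dB.
Output = -3 − 0.625 = -3.625 dBu.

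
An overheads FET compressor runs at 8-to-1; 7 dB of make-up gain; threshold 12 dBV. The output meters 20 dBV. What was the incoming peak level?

Stripping the +7 dB make-up gives 13 dBV at the gain stage.
The compressed level sits 13 − 12 = 1 dB over threshold.
Input overshoot = R × output overshoot = 8 dB → input = 12 + 8 = 20 dBV.

20 dBV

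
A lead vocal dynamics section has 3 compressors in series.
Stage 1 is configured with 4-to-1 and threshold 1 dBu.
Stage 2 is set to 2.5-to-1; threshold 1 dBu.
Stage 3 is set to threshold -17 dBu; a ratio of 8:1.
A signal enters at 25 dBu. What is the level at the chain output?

Stage 1: overshoot 24 dB → 24/4 = 6 dB → 7 dBu.
Stage 2: 7 dBu is 6 dB over 1 dBu; at 2.5:1 that becomes 2.4 dB over, giving 3.4 dBu.
Stage 3: 3.4 dBu is 20.4 dB over -17 dBu; at 8:1 that becomes 2.55 dB over, giving -14.45 dBu.

-14.45 dBu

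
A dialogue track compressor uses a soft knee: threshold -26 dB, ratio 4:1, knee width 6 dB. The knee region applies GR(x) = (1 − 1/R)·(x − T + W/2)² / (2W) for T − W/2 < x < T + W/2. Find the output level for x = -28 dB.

-28.0625 dB

x − T + W/2 = -28 − (-26) + 3 = 1.
GR = (1 − 1/4) × 1² / 12 = 0.75 × 1 / 12 = 0.0625 dB.
Output = -28 − 0.0625 = -28.0625 dB.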